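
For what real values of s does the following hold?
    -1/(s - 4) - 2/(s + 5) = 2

Multiply both sides by (s - 4)(s + 5):
-(s + 5) - 2(s - 4) = 2(s - 4)(s + 5).
Expand and collect terms: 2s^2 + 5s - 43 = 0.
By the quadratic formula, s = (-5 +/- sqrt(369)) / 4, so s ~= 3.5523 or s ~= -6.0523.
Neither value makes a denominator zero (s != 4, s != -5), so both are valid.

s = -6.0523 or s = 3.5523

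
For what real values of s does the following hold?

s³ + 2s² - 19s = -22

s = -5.873 or s = 1.873 or s = 2

Rearrange: s³ + 2s² - 19s + 22 = 0.
Possible rational roots are divisors of 22. Testing s = 2 gives 0, so (s - 2) is a factor.
Divide: s³ + 2s² - 19s + 22 = (s - 2)(s² + 4s - 11).
Apply the quadratic formula to s² + 4s - 11 = 0: s = (-4 ± √60)/2, i.e. s ≈ 1.873 or s ≈ -5.873.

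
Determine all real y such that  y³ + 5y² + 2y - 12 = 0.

y = -3.2361 or y = -3 or y = 1.2361

Possible rational roots are divisors of -12. Testing y = -3 gives 0, so (y + 3) is a factor.
Divide: y³ + 5y² + 2y - 12 = (y + 3)(y² + 2y - 4).
Apply the quadratic formula to y² + 2y - 4 = 0: y = (-2 ± √20)/2, i.e. y ≈ 1.2361 or y ≈ -3.2361.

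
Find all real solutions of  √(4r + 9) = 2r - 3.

r = 4

Square both sides: 4r + 9 = (2r - 3)².
Expand and rearrange: 4r² - 16r = 0.
Solving gives r = 4 or r = 0.
Check each candidate in the original equation:
  r = 4: √(25) = 5, while 2r - 3 = 5 — valid.
  r = 0: √(9) = 3, while 2r - 3 = -3 — extraneous.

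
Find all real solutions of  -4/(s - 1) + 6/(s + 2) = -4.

Multiply both sides by (s - 1)(s + 2):
-4(s + 2) + 6(s - 1) = -4(s - 1)(s + 2).
Expand and collect terms: -4s^2 - 6s + 22 = 0.
By the quadratic formula, s = (6 +/- sqrt(388)) / -8, so s ~= -3.2122 or s ~= 1.7122.
Neither value makes a denominator zero (s != 1, s != -2), so both are valid.

s = -3.2122 or s = 1.7122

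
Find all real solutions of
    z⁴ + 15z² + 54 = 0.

Let u = z². The equation becomes u² + 15u + 54 = 0.
Factor: (u + 9)(u + 6) = 0, so u = -9 or u = -6.
z² = -9 < 0 has no real solution.
z² = -6 < 0 has no real solution.

No real solutions.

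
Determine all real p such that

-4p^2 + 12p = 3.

Rearrange to standard form: -4p^2 + 12p - 3 = 0.
Discriminant: (12)^2 - 4*(-4)*(-3) = 96.
Quadratic formula: p = (-12 +/- sqrt(96)) / (-8).
So p = 3/2 - sqrt(6)/2 ~= 0.2753 or p = sqrt(6)/2 + 3/2 ~= 2.7247.

p = 0.2753 or p = 2.7247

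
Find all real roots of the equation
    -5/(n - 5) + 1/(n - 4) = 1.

Multiply both sides by (n - 5)(n - 4):
-5(n - 4) + (n - 5) = (n - 5)(n - 4).
Expand and collect terms: n^2 - 5n + 5 = 0.
By the quadratic formula, n = (5 +/- sqrt(5)) / 2, so n ~= 3.618 or n ~= 1.382.
Neither value makes a denominator zero (n != 5, n != 4), so both are valid.

n = 1.382 or n = 3.618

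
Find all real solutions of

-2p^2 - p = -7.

p = -2.1375 or p = 1.6375

Rearrange to standard form: -2p^2 - p + 7 = 0.
Discriminant: (-1)^2 - 4*(-2)*7 = 57.
Quadratic formula: p = (1 +/- sqrt(57)) / (-4).
So p = -sqrt(57)/4 - 1/4 ~= -2.1375 or p = -1/4 + sqrt(57)/4 ~= 1.6375.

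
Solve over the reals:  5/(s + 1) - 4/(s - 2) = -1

Multiply both sides by (s + 1)(s - 2):
5(s - 2) - 4(s + 1) = -(s + 1)(s - 2).
Expand and collect terms: -s^2 + 16 = 0.
Factor or apply the quadratic formula: s = -4 or s = 4.
Neither value makes a denominator zero (s != -1, s != 2), so both are valid.

s = -4 or s = 4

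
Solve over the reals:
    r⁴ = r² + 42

Let u = r². The equation becomes u² - u - 42 = 0.
Factor: (u + 6)(u - 7) = 0, so u = -6 or u = 7.
r² = -6 < 0 has no real solution.
r² = 7 gives r = ±√(7) ≈ ±2.6458.

r = -2.6458 or r = 2.6458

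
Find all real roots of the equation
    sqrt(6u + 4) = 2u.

u = 2

Square both sides: 6u + 4 = (2u)^2.
Expand and rearrange: 4u^2 - 6u - 4 = 0.
Solving gives u = 2 or u = -0.5.
Check each candidate in the original equation:
  u = 2: sqrt(16) = 4, while 2u = 4 — valid.
  u = -0.5: sqrt(1) = 1, while 2u = -1 — extraneous.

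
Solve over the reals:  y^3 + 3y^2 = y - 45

Rearrange: y^3 + 3y^2 - y + 45 = 0.
Possible rational roots are divisors of 45. Testing y = -5 gives 0, so (y + 5) is a factor.
Divide: y^3 + 3y^2 - y + 45 = (y + 5)(y^2 - 2y + 9).
The quadratic y^2 - 2y + 9 has discriminant -32 < 0, so no further real roots.

y = -5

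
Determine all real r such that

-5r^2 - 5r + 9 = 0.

Discriminant: (-5)^2 - 4*(-5)*9 = 205.
Quadratic formula: r = (5 +/- sqrt(205)) / (-10).
So r = -sqrt(205)/10 - 1/2 ~= -1.9318 or r = -1/2 + sqrt(205)/10 ~= 0.9318.

r = -1.9318 or r = 0.9318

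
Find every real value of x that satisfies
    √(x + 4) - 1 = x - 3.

x = 5

Isolate the radical: √(x + 4) = x - 2.
Square both sides: x + 4 = (x - 2)².
Expand and rearrange: x² - 5x = 0.
Solving gives x = 5 or x = 0.
Check each candidate in the original equation:
  x = 5: √(9) = 3, while x - 2 = 3 — valid.
  x = 0: √(4) = 2, while x - 2 = -2 — extraneous.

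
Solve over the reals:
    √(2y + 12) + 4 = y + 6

y = 2

Isolate the radical: √(2y + 12) = y + 2.
Square both sides: 2y + 12 = (y + 2)².
Expand and rearrange: y² + 2y - 8 = 0.
Solving gives y = 2 or y = -4.
Check each candidate in the original equation:
  y = 2: √(16) = 4, while y + 2 = 4 — valid.
  y = -4: √(4) = 2, while y + 2 = -2 — extraneous.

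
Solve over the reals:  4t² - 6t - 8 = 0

t = -0.8508 or t = 2.3508

Discriminant: (-6)² − 4·4·(-8) = 164.
Quadratic formula: t = (6 ± √164) / 8.
So t = 3/4 + √(41)/4 ≈ 2.3508 or t = 3/4 - √(41)/4 ≈ -0.8508.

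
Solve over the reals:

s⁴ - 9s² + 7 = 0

s = -2.8531 or s = -0.9273 or s = 0.9273 or s = 2.8531

Let u = s². The equation becomes u² - 9u + 7 = 0.
By the quadratic formula, u = √(53)/2 + 9/2 or u = 9/2 - √(53)/2.
s² = √(53)/2 + 9/2 gives s = ±√(√(53)/2 + 9/2) ≈ ±2.8531.
s² = 9/2 - √(53)/2 gives s = ±√(9/2 - √(53)/2) ≈ ±0.9273.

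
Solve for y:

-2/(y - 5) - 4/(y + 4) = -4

y = -3.0584 or y = 5.5584

Multiply both sides by (y - 5)(y + 4):
-2(y + 4) - 4(y - 5) = -4(y - 5)(y + 4).
Expand and collect terms: -4y^2 + 10y + 68 = 0.
By the quadratic formula, y = (-10 +/- sqrt(1188)) / -8, so y ~= -3.0584 or y ~= 5.5584.
Neither value makes a denominator zero (y != 5, y != -4), so both are valid.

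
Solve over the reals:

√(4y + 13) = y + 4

y = -3 or y = -1

Square both sides: 4y + 13 = (y + 4)².
Expand and rearrange: y² + 4y + 3 = 0.
Solving gives y = -1 or y = -3.
Check each candidate in the original equation:
  y = -1: √(9) = 3, while y + 4 = 3 — valid.
  y = -3: √(1) = 1, while y + 4 = 1 — valid.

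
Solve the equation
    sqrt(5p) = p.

p = 0 or p = 5

Square both sides: 5p = (p)^2.
Expand and rearrange: p^2 - 5p = 0.
Solving gives p = 5 or p = 0.
Check each candidate in the original equation:
  p = 5: sqrt(25) = 5, while p = 5 — valid.
  p = 0: sqrt(0) = 0, while p = 0 — valid.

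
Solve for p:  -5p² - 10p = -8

Rearrange to standard form: -5p² - 10p + 8 = 0.
Discriminant: (-10)² − 4·(-5)·8 = 260.
Quadratic formula: p = (10 ± √260) / (-10).
So p = -√(65)/5 - 1 ≈ -2.6125 or p = -1 + √(65)/5 ≈ 0.6125.

p = -2.6125 or p = 0.6125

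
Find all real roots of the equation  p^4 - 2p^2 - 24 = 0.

Let u = p^2. The equation becomes u^2 - 2u - 24 = 0.
Factor: (u - 6)(u + 4) = 0, so u = 6 or u = -4.
p^2 = 6 gives p = +/-sqrt(6) ~= +/-2.4495.
p^2 = -4 < 0 has no real solution.

p = -2.4495 or p = 2.4495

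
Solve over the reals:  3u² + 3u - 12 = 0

Discriminant: (3)² − 4·3·(-12) = 153.
Quadratic formula: u = (-3 ± √153) / 6.
So u = -1/2 + √(17)/2 ≈ 1.5616 or u = -√(17)/2 - 1/2 ≈ -2.5616.

u = -2.5616 or u = 1.5616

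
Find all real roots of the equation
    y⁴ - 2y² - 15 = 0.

Let u = y². The equation becomes u² - 2u - 15 = 0.
Factor: (u + 3)(u - 5) = 0, so u = -3 or u = 5.
y² = -3 < 0 has no real solution.
y² = 5 gives y = ±√(5) ≈ ±2.2361.

y = -2.2361 or y = 2.2361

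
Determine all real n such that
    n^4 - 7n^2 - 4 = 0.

Let u = n^2. The equation becomes u^2 - 7u - 4 = 0.
By the quadratic formula, u = 7/2 + sqrt(65)/2 or u = 7/2 - sqrt(65)/2.
n^2 = 7/2 + sqrt(65)/2 gives n = +/-sqrt(7/2 + sqrt(65)/2) ~= +/-2.7443.
n^2 = 7/2 - sqrt(65)/2 < 0 has no real solution.

n = -2.7443 or n = 2.7443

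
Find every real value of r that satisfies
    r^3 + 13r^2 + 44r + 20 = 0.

r = -7.4641 or r = -5 or r = -0.5359

Possible rational roots are divisors of 20. Testing r = -5 gives 0, so (r + 5) is a factor.
Divide: r^3 + 13r^2 + 44r + 20 = (r + 5)(r^2 + 8r + 4).
Apply the quadratic formula to r^2 + 8r + 4 = 0: r = (-8 +/- sqrt(48))/2, i.e. r ~= -0.5359 or r ~= -7.4641.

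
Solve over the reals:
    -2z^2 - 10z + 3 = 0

Discriminant: (-10)^2 - 4*(-2)*3 = 124.
Quadratic formula: z = (10 +/- sqrt(124)) / (-4).
So z = -sqrt(31)/2 - 5/2 ~= -5.2839 or z = -5/2 + sqrt(31)/2 ~= 0.2839.

z = -5.2839 or z = 0.2839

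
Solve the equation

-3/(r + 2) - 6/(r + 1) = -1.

Multiply both sides by (r + 2)(r + 1):
-3(r + 1) - 6(r + 2) = -(r + 2)(r + 1).
Expand and collect terms: -r^2 + 6r + 13 = 0.
By the quadratic formula, r = (-6 +/- sqrt(88)) / -2, so r ~= -1.6904 or r ~= 7.6904.
Neither value makes a denominator zero (r != -2, r != -1), so both are valid.

r = -1.6904 or r = 7.6904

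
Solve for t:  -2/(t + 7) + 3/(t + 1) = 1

Multiply both sides by (t + 7)(t + 1):
-2(t + 1) + 3(t + 7) = (t + 7)(t + 1).
Expand and collect terms: t^2 + 7t - 12 = 0.
By the quadratic formula, t = (-7 +/- sqrt(97)) / 2, so t ~= 1.4244 or t ~= -8.4244.
Neither value makes a denominator zero (t != -7, t != -1), so both are valid.

t = -8.4244 or t = 1.4244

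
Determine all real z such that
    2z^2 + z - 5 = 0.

Discriminant: (1)^2 - 4*2*(-5) = 41.
Quadratic formula: z = (-1 +/- sqrt(41)) / 4.
So z = -1/4 + sqrt(41)/4 ~= 1.3508 or z = -sqrt(41)/4 - 1/4 ~= -1.8508.

z = -1.8508 or z = 1.3508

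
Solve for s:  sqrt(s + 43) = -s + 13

s = 6

Square both sides: s + 43 = (-s + 13)^2.
Expand and rearrange: s^2 - 27s + 126 = 0.
Solving gives s = 21 or s = 6.
Check each candidate in the original equation:
  s = 21: sqrt(64) = 8, while -s + 13 = -8 — extraneous.
  s = 6: sqrt(49) = 7, while -s + 13 = 7 — valid.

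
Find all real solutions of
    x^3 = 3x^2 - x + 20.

x = 4

Rearrange: x^3 - 3x^2 + x - 20 = 0.
Possible rational roots are divisors of -20. Testing x = 4 gives 0, so (x - 4) is a factor.
Divide: x^3 - 3x^2 + x - 20 = (x - 4)(x^2 + x + 5).
The quadratic x^2 + x + 5 has discriminant -19 < 0, so no further real roots.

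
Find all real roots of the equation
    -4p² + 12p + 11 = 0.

p = -0.7361 or p = 3.7361

Discriminant: (12)² − 4·(-4)·11 = 320.
Quadratic formula: p = (-12 ± √320) / (-8).
So p = 3/2 - √(5) ≈ -0.7361 or p = 3/2 + √(5) ≈ 3.7361.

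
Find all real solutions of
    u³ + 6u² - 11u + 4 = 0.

u = -7.5311 or u = 0.5311 or u = 1

Possible rational roots are divisors of 4. Testing u = 1 gives 0, so (u - 1) is a factor.
Divide: u³ + 6u² - 11u + 4 = (u - 1)(u² + 7u - 4).
Apply the quadratic formula to u² + 7u - 4 = 0: u = (-7 ± √65)/2, i.e. u ≈ 0.5311 or u ≈ -7.5311.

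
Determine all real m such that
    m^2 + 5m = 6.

m = -6 or m = 1

Bring every term to one side: m^2 + 5m - 6 = 0.
Factor: (m - 1)(m + 6) = 0.
So m = 1 or m = -6.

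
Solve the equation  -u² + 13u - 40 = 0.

u = 5 or u = 8

Factor: -1(u - 8)(u - 5) = 0.
So u = 8 or u = 5.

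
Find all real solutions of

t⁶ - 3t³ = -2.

Let u = t³. The equation becomes u² - 3u + 2 = 0.
Factor: (u - 2)(u - 1) = 0, so u = 2 or u = 1.
t³ = 2 gives t = ∛(2) ≈ 1.2599.
t³ = 1 gives t = 1.

t = 1 or t = 1.2599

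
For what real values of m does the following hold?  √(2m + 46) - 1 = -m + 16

m = 9

Isolate the radical: √(2m + 46) = -m + 17.
Square both sides: 2m + 46 = (-m + 17)².
Expand and rearrange: m² - 36m + 243 = 0.
Solving gives m = 27 or m = 9.
Check each candidate in the original equation:
  m = 27: √(100) = 10, while -m + 17 = -10 — extraneous.
  m = 9: √(64) = 8, while -m + 17 = 8 — valid.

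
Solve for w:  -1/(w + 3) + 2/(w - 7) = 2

w = -3.4564 or w = 7.9564

Multiply both sides by (w + 3)(w - 7):
-(w - 7) + 2(w + 3) = 2(w + 3)(w - 7).
Expand and collect terms: 2w² - 9w - 55 = 0.
By the quadratic formula, w = (9 ± √521) / 4, so w ≈ 7.9564 or w ≈ -3.4564.
Neither value makes a denominator zero (w ≠ -3, w ≠ 7), so both are valid.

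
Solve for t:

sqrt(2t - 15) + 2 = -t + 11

t = 8

Isolate the radical: sqrt(2t - 15) = -t + 9.
Square both sides: 2t - 15 = (-t + 9)^2.
Expand and rearrange: t^2 - 20t + 96 = 0.
Solving gives t = 12 or t = 8.
Check each candidate in the original equation:
  t = 12: sqrt(9) = 3, while -t + 9 = -3 — extraneous.
  t = 8: sqrt(1) = 1, while -t + 9 = 1 — valid.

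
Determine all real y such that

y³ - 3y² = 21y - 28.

Rearrange: y³ - 3y² - 21y + 28 = 0.
Possible rational roots are divisors of 28. Testing y = -4 gives 0, so (y + 4) is a factor.
Divide: y³ - 3y² - 21y + 28 = (y + 4)(y² - 7y + 7).
Apply the quadratic formula to y² - 7y + 7 = 0: y = (7 ± √21)/2, i.e. y ≈ 5.7913 or y ≈ 1.2087.

y = -4 or y = 1.2087 or y = 5.7913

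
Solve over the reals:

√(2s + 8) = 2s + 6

s = -2

Square both sides: 2s + 8 = (2s + 6)².
Expand and rearrange: 4s² + 22s + 28 = 0.
Solving gives s = -2 or s = -3.5.
Check each candidate in the original equation:
  s = -2: √(4) = 2, while 2s + 6 = 2 — valid.
  s = -3.5: √(1) = 1, while 2s + 6 = -1 — extraneous.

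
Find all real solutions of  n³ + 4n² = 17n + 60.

Rearrange: n³ + 4n² - 17n - 60 = 0.
Possible rational roots are divisors of -60. Testing n = -5 gives 0, so (n + 5) is a factor.
Divide: n³ + 4n² - 17n - 60 = (n + 5)(n² - n - 12).
Factor the quadratic: n = 4 or n = -3.

n = -5 or n = -3 or n = 4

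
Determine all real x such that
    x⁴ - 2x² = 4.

x = -1.7989 or x = 1.7989

Let u = x². The equation becomes u² - 2u - 4 = 0.
By the quadratic formula, u = 1 + √(5) or u = 1 - √(5).
x² = 1 + √(5) gives x = ±√(1 + √(5)) ≈ ±1.7989.
x² = 1 - √(5) < 0 has no real solution.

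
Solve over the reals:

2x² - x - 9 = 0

x = -1.886 or x = 2.386

Discriminant: (-1)² − 4·2·(-9) = 73.
Quadratic formula: x = (1 ± √73) / 4.
So x = 1/4 + √(73)/4 ≈ 2.386 or x = 1/4 - √(73)/4 ≈ -1.886.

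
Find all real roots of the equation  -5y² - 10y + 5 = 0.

y = -2.4142 or y = 0.4142

Discriminant: (-10)² − 4·(-5)·5 = 200.
Quadratic formula: y = (10 ± √200) / (-10).
So y = -√(2) - 1 ≈ -2.4142 or y = -1 + √(2) ≈ 0.4142.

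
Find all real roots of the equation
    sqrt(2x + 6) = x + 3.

x = -3 or x = -1

Square both sides: 2x + 6 = (x + 3)^2.
Expand and rearrange: x^2 + 4x + 3 = 0.
Solving gives x = -1 or x = -3.
Check each candidate in the original equation:
  x = -1: sqrt(4) = 2, while x + 3 = 2 — valid.
  x = -3: sqrt(0) = 0, while x + 3 = 0 — valid.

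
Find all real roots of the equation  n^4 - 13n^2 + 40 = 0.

Let u = n^2. The equation becomes u^2 - 13u + 40 = 0.
Factor: (u - 5)(u - 8) = 0, so u = 5 or u = 8.
n^2 = 5 gives n = +/-sqrt(5) ~= +/-2.2361.
n^2 = 8 gives n = +/-2*sqrt(2) ~= +/-2.8284.

n = -2.8284 or n = -2.2361 or n = 2.2361 or n = 2.8284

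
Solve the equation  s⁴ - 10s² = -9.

Let u = s². The equation becomes u² - 10u + 9 = 0.
Factor: (u - 1)(u - 9) = 0, so u = 1 or u = 9.
s² = 1 gives s = ±1.
s² = 9 gives s = ±3.

s = -3 or s = -1 or s = 1 or s = 3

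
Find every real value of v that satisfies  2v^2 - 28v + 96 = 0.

Factor: 2(v - 6)(v - 8) = 0.
So v = 6 or v = 8.

v = 6 or v = 8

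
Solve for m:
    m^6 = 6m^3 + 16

m = -1.2599 or m = 2

Let u = m^3. The equation becomes u^2 - 6u - 16 = 0.
Factor: (u - 8)(u + 2) = 0, so u = 8 or u = -2.
m^3 = 8 gives m = 2.
m^3 = -2 gives m = -(2)^(1/3) ~= -1.2599.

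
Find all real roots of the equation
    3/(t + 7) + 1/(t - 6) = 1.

t = -4.2663 or t = 7.2663

Multiply both sides by (t + 7)(t - 6):
3(t - 6) + (t + 7) = (t + 7)(t - 6).
Expand and collect terms: t² - 3t - 31 = 0.
By the quadratic formula, t = (3 ± √133) / 2, so t ≈ 7.2663 or t ≈ -4.2663.
Neither value makes a denominator zero (t ≠ -7, t ≠ 6), so both are valid.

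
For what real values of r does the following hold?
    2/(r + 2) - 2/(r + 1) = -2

r = -2.618 or r = -0.382

Multiply both sides by (r + 2)(r + 1):
2(r + 1) - 2(r + 2) = -2(r + 2)(r + 1).
Expand and collect terms: -2r² - 6r - 2 = 0.
By the quadratic formula, r = (6 ± √20) / -4, so r ≈ -2.618 or r ≈ -0.382.
Neither value makes a denominator zero (r ≠ -2, r ≠ -1), so both are valid.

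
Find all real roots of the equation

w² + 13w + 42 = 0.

w = -7 or w = -6

Factor: (w + 7)(w + 6) = 0.
So w = -7 or w = -6.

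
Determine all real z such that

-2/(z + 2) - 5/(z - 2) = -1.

Multiply both sides by (z + 2)(z - 2):
-2(z - 2) - 5(z + 2) = -(z + 2)(z - 2).
Expand and collect terms: -z² + 7z + 10 = 0.
By the quadratic formula, z = (-7 ± √89) / -2, so z ≈ -1.217 or z ≈ 8.217.
Neither value makes a denominator zero (z ≠ -2, z ≠ 2), so both are valid.

z = -1.217 or z = 8.217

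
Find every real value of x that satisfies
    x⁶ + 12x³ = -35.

x = -1.9129 or x = -1.71

Let u = x³. The equation becomes u² + 12u + 35 = 0.
Factor: (u + 7)(u + 5) = 0, so u = -7 or u = -5.
x³ = -7 gives x = -∛(7) ≈ -1.9129.
x³ = -5 gives x = -∛(5) ≈ -1.71.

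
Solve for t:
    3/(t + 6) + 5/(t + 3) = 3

t = -5.4089 or t = -0.9244

Multiply both sides by (t + 6)(t + 3):
3(t + 3) + 5(t + 6) = 3(t + 6)(t + 3).
Expand and collect terms: 3t² + 19t + 15 = 0.
By the quadratic formula, t = (-19 ± √181) / 6, so t ≈ -0.9244 or t ≈ -5.4089.
Neither value makes a denominator zero (t ≠ -6, t ≠ -3), so both are valid.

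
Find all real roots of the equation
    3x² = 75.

Bring every term to one side: 3x² - 75 = 0.
Factor: 3(x - 5)(x + 5) = 0.
So x = 5 or x = -5.

x = -5 or x = 5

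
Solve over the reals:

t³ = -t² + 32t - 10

t = -6.3166 or t = 0.3166 or t = 5

Rearrange: t³ + t² - 32t + 10 = 0.
Possible rational roots are divisors of 10. Testing t = 5 gives 0, so (t - 5) is a factor.
Divide: t³ + t² - 32t + 10 = (t - 5)(t² + 6t - 2).
Apply the quadratic formula to t² + 6t - 2 = 0: t = (-6 ± √44)/2, i.e. t ≈ 0.3166 or t ≈ -6.3166.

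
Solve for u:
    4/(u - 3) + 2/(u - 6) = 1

Multiply both sides by (u - 3)(u - 6):
4(u - 6) + 2(u - 3) = (u - 3)(u - 6).
Expand and collect terms: u² - 15u + 48 = 0.
By the quadratic formula, u = (15 ± √33) / 2, so u ≈ 10.3723 or u ≈ 4.6277.
Neither value makes a denominator zero (u ≠ 3, u ≠ 6), so both are valid.

u = 4.6277 or u = 10.3723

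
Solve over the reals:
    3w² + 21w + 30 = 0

Factor: 3(w + 2)(w + 5) = 0.
So w = -2 or w = -5.

w = -5 or w = -2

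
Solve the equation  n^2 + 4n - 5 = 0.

Factor: (n + 5)(n - 1) = 0.
So n = -5 or n = 1.

n = -5 or n = 1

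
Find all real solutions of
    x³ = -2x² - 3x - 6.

x = -2

Rearrange: x³ + 2x² + 3x + 6 = 0.
Possible rational roots are divisors of 6. Testing x = -2 gives 0, so (x + 2) is a factor.
Divide: x³ + 2x² + 3x + 6 = (x + 2)(x² + 3).
The quadratic x² + 3 has discriminant -12 < 0, so no further real roots.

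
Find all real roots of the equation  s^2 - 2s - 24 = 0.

Factor: (s + 4)(s - 6) = 0.
So s = -4 or s = 6.

s = -4 or s = 6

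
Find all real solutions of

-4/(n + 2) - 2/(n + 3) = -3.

Multiply both sides by (n + 2)(n + 3):
-4(n + 3) - 2(n + 2) = -3(n + 2)(n + 3).
Expand and collect terms: -3n^2 - 9n - 2 = 0.
By the quadratic formula, n = (9 +/- sqrt(57)) / -6, so n ~= -2.7583 or n ~= -0.2417.
Neither value makes a denominator zero (n != -2, n != -3), so both are valid.

n = -2.7583 or n = -0.2417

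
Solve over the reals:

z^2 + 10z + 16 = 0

z = -8 or z = -2

Factor: (z + 2)(z + 8) = 0.
So z = -2 or z = -8.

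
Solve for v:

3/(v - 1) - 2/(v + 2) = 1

Multiply both sides by (v - 1)(v + 2):
3(v + 2) - 2(v - 1) = (v - 1)(v + 2).
Expand and collect terms: v² - 10 = 0.
By the quadratic formula, v = (0 ± √40) / 2, so v ≈ 3.1623 or v ≈ -3.1623.
Neither value makes a denominator zero (v ≠ 1, v ≠ -2), so both are valid.

v = -3.1623 or v = 3.1623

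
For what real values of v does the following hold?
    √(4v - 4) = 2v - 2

v = 1 or v = 2

Square both sides: 4v - 4 = (2v - 2)².
Expand and rearrange: 4v² - 12v + 8 = 0.
Solving gives v = 2 or v = 1.
Check each candidate in the original equation:
  v = 2: √(4) = 2, while 2v - 2 = 2 — valid.
  v = 1: √(0) = 0, while 2v - 2 = 0 — valid.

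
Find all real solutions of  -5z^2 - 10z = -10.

z = -2.7321 or z = 0.7321

Rearrange to standard form: -5z^2 - 10z + 10 = 0.
Discriminant: (-10)^2 - 4*(-5)*10 = 300.
Quadratic formula: z = (10 +/- sqrt(300)) / (-10).
So z = -sqrt(3) - 1 ~= -2.7321 or z = -1 + sqrt(3) ~= 0.7321.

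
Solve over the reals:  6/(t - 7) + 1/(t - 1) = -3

t = 0.5179 or t = 5.1487

Multiply both sides by (t - 7)(t - 1):
6(t - 1) + (t - 7) = -3(t - 7)(t - 1).
Expand and collect terms: -3t^2 + 17t - 8 = 0.
By the quadratic formula, t = (-17 +/- sqrt(193)) / -6, so t ~= 0.5179 or t ~= 5.1487.
Neither value makes a denominator zero (t != 7, t != 1), so both are valid.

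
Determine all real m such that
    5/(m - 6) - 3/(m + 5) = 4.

Multiply both sides by (m - 6)(m + 5):
5(m + 5) - 3(m - 6) = 4(m - 6)(m + 5).
Expand and collect terms: 4m^2 - 6m - 163 = 0.
By the quadratic formula, m = (6 +/- sqrt(2644)) / 8, so m ~= 7.1775 or m ~= -5.6775.
Neither value makes a denominator zero (m != 6, m != -5), so both are valid.

m = -5.6775 or m = 7.1775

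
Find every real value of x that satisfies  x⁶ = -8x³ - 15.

x = -1.71 or x = -1.4422

Let u = x³. The equation becomes u² + 8u + 15 = 0.
Factor: (u + 5)(u + 3) = 0, so u = -5 or u = -3.
x³ = -5 gives x = -∛(5) ≈ -1.71.
x³ = -3 gives x = -∛(3) ≈ -1.4422.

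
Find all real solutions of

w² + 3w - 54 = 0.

Factor: (w - 6)(w + 9) = 0.
So w = 6 or w = -9.

w = -9 or w = 6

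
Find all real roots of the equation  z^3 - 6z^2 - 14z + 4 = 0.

z = -2 or z = 0.2583 or z = 7.7417

Possible rational roots are divisors of 4. Testing z = -2 gives 0, so (z + 2) is a factor.
Divide: z^3 - 6z^2 - 14z + 4 = (z + 2)(z^2 - 8z + 2).
Apply the quadratic formula to z^2 - 8z + 2 = 0: z = (8 +/- sqrt(56))/2, i.e. z ~= 7.7417 or z ~= 0.2583.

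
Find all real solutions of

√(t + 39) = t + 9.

t = -3

Square both sides: t + 39 = (t + 9)².
Expand and rearrange: t² + 17t + 42 = 0.
Solving gives t = -3 or t = -14.
Check each candidate in the original equation:
  t = -3: √(36) = 6, while t + 9 = 6 — valid.
  t = -14: √(25) = 5, while t + 9 = -5 — extraneous.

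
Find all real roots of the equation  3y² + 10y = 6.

y = -3.8525 or y = 0.5191

Rearrange to standard form: 3y² + 10y - 6 = 0.
Discriminant: (10)² − 4·3·(-6) = 172.
Quadratic formula: y = (-10 ± √172) / 6.
So y = -5/3 + √(43)/3 ≈ 0.5191 or y = -√(43)/3 - 5/3 ≈ -3.8525.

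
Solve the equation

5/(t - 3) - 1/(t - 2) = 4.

t = 1.882 or t = 4.118

Multiply both sides by (t - 3)(t - 2):
5(t - 2) - (t - 3) = 4(t - 3)(t - 2).
Expand and collect terms: 4t² - 24t + 31 = 0.
By the quadratic formula, t = (24 ± √80) / 8, so t ≈ 4.118 or t ≈ 1.882.
Neither value makes a denominator zero (t ≠ 3, t ≠ 2), so both are valid.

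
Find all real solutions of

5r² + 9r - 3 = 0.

r = -2.0874 or r = 0.2874

Discriminant: (9)² − 4·5·(-3) = 141.
Quadratic formula: r = (-9 ± √141) / 10.
So r = -9/10 + √(141)/10 ≈ 0.2874 or r = -√(141)/10 - 9/10 ≈ -2.0874.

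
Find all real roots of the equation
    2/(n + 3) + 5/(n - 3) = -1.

Multiply both sides by (n + 3)(n - 3):
2(n - 3) + 5(n + 3) = -(n + 3)(n - 3).
Expand and collect terms: -n² - 7n = 0.
Factor or apply the quadratic formula: n = -7 or n = 0.
Neither value makes a denominator zero (n ≠ -3, n ≠ 3), so both are valid.

n = -7 or n = 0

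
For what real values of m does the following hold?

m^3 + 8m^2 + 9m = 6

Rearrange: m^3 + 8m^2 + 9m - 6 = 0.
Possible rational roots are divisors of -6. Testing m = -2 gives 0, so (m + 2) is a factor.
Divide: m^3 + 8m^2 + 9m - 6 = (m + 2)(m^2 + 6m - 3).
Apply the quadratic formula to m^2 + 6m - 3 = 0: m = (-6 +/- sqrt(48))/2, i.e. m ~= 0.4641 or m ~= -6.4641.

m = -6.4641 or m = -2 or m = 0.4641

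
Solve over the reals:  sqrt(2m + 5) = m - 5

Square both sides: 2m + 5 = (m - 5)^2.
Expand and rearrange: m^2 - 12m + 20 = 0.
Solving gives m = 10 or m = 2.
Check each candidate in the original equation:
  m = 10: sqrt(25) = 5, while m - 5 = 5 — valid.
  m = 2: sqrt(9) = 3, while m - 5 = -3 — extraneous.

m = 10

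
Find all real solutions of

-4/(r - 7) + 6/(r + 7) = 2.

Multiply both sides by (r - 7)(r + 7):
-4(r + 7) + 6(r - 7) = 2(r - 7)(r + 7).
Expand and collect terms: 2r^2 - 2r - 28 = 0.
By the quadratic formula, r = (2 +/- sqrt(228)) / 4, so r ~= 4.2749 or r ~= -3.2749.
Neither value makes a denominator zero (r != 7, r != -7), so both are valid.

r = -3.2749 or r = 4.2749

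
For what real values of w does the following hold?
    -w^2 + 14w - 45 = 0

Factor: -1(w - 5)(w - 9) = 0.
So w = 5 or w = 9.

w = 5 or w = 9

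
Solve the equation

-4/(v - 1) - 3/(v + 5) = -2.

Multiply both sides by (v - 1)(v + 5):
-4(v + 5) - 3(v - 1) = -2(v - 1)(v + 5).
Expand and collect terms: -2v² - v + 27 = 0.
By the quadratic formula, v = (1 ± √217) / -4, so v ≈ -3.9327 or v ≈ 3.4327.
Neither value makes a denominator zero (v ≠ 1, v ≠ -5), so both are valid.

v = -3.9327 or v = 3.4327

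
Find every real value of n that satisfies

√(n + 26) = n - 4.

n = 10

Square both sides: n + 26 = (n - 4)².
Expand and rearrange: n² - 9n - 10 = 0.
Solving gives n = 10 or n = -1.
Check each candidate in the original equation:
  n = 10: √(36) = 6, while n - 4 = 6 — valid.
  n = -1: √(25) = 5, while n - 4 = -5 — extraneous.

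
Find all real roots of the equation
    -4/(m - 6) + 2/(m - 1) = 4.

Multiply both sides by (m - 6)(m - 1):
-4(m - 1) + 2(m - 6) = 4(m - 6)(m - 1).
Expand and collect terms: 4m² - 26m + 32 = 0.
By the quadratic formula, m = (26 ± √164) / 8, so m ≈ 4.8508 or m ≈ 1.6492.
Neither value makes a denominator zero (m ≠ 6, m ≠ 1), so both are valid.

m = 1.6492 or m = 4.8508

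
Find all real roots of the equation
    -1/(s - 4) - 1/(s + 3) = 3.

Multiply both sides by (s - 4)(s + 3):
-(s + 3) - (s - 4) = 3(s - 4)(s + 3).
Expand and collect terms: 3s² - s - 37 = 0.
By the quadratic formula, s = (1 ± √445) / 6, so s ≈ 3.6825 or s ≈ -3.3492.
Neither value makes a denominator zero (s ≠ 4, s ≠ -3), so both are valid.

s = -3.3492 or s = 3.6825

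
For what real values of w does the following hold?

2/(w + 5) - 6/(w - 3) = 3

w = -4.0704 or w = 0.737

Multiply both sides by (w + 5)(w - 3):
2(w - 3) - 6(w + 5) = 3(w + 5)(w - 3).
Expand and collect terms: 3w² + 10w - 9 = 0.
By the quadratic formula, w = (-10 ± √208) / 6, so w ≈ 0.737 or w ≈ -4.0704.
Neither value makes a denominator zero (w ≠ -5, w ≠ 3), so both are valid.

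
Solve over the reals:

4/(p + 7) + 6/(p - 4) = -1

Multiply both sides by (p + 7)(p - 4):
4(p - 4) + 6(p + 7) = -(p + 7)(p - 4).
Expand and collect terms: -p² - 13p + 2 = 0.
By the quadratic formula, p = (13 ± √177) / -2, so p ≈ -13.1521 or p ≈ 0.1521.
Neither value makes a denominator zero (p ≠ -7, p ≠ 4), so both are valid.

p = -13.1521 or p = 0.1521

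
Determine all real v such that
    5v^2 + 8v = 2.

v = -1.8198 or v = 0.2198

Rearrange to standard form: 5v^2 + 8v - 2 = 0.
Discriminant: (8)^2 - 4*5*(-2) = 104.
Quadratic formula: v = (-8 +/- sqrt(104)) / 10.
So v = -4/5 + sqrt(26)/5 ~= 0.2198 or v = -sqrt(26)/5 - 4/5 ~= -1.8198.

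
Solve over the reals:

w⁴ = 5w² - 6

w = -1.7321 or w = -1.4142 or w = 1.4142 or w = 1.7321

Let u = w². The equation becomes u² - 5u + 6 = 0.
Factor: (u - 2)(u - 3) = 0, so u = 2 or u = 3.
w² = 2 gives w = ±√(2) ≈ ±1.4142.
w² = 3 gives w = ±√(3) ≈ ±1.7321.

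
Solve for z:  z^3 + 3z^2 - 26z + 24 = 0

Possible rational roots are divisors of 24. Testing z = 3 gives 0, so (z - 3) is a factor.
Divide: z^3 + 3z^2 - 26z + 24 = (z - 3)(z^2 + 6z - 8).
Apply the quadratic formula to z^2 + 6z - 8 = 0: z = (-6 +/- sqrt(68))/2, i.e. z ~= 1.1231 or z ~= -7.1231.

z = -7.1231 or z = 1.1231 or z = 3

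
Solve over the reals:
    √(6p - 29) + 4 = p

p = 5 or p = 9

Isolate the radical: √(6p - 29) = p - 4.
Square both sides: 6p - 29 = (p - 4)².
Expand and rearrange: p² - 14p + 45 = 0.
Solving gives p = 9 or p = 5.
Check each candidate in the original equation:
  p = 9: √(25) = 5, while p - 4 = 5 — valid.
  p = 5: √(1) = 1, while p - 4 = 1 — valid.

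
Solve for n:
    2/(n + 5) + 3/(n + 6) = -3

n = -7.3874 or n = -5.2792

Multiply both sides by (n + 5)(n + 6):
2(n + 6) + 3(n + 5) = -3(n + 5)(n + 6).
Expand and collect terms: -3n² - 38n - 117 = 0.
By the quadratic formula, n = (38 ± √40) / -6, so n ≈ -7.3874 or n ≈ -5.2792.
Neither value makes a denominator zero (n ≠ -5, n ≠ -6), so both are valid.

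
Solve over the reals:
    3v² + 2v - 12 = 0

Discriminant: (2)² − 4·3·(-12) = 148.
Quadratic formula: v = (-2 ± √148) / 6.
So v = -1/3 + √(37)/3 ≈ 1.6943 or v = -√(37)/3 - 1/3 ≈ -2.3609.

v = -2.3609 or v = 1.6943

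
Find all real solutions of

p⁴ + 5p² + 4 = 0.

Let u = p². The equation becomes u² + 5u + 4 = 0.
Factor: (u + 4)(u + 1) = 0, so u = -4 or u = -1.
p² = -4 < 0 has no real solution.
p² = -1 < 0 has no real solution.

No real solutions.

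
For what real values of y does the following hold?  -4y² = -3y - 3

Rearrange to standard form: -4y² + 3y + 3 = 0.
Discriminant: (3)² − 4·(-4)·3 = 57.
Quadratic formula: y = (-3 ± √57) / (-8).
So y = 3/8 - √(57)/8 ≈ -0.5687 or y = 3/8 + √(57)/8 ≈ 1.3187.

y = -0.5687 or y = 1.3187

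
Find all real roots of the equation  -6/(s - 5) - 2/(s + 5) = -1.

Multiply both sides by (s - 5)(s + 5):
-6(s + 5) - 2(s - 5) = -(s - 5)(s + 5).
Expand and collect terms: -s^2 + 8s + 45 = 0.
By the quadratic formula, s = (-8 +/- sqrt(244)) / -2, so s ~= -3.8102 or s ~= 11.8102.
Neither value makes a denominator zero (s != 5, s != -5), so both are valid.

s = -3.8102 or s = 11.8102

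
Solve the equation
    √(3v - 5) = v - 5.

Square both sides: 3v - 5 = (v - 5)².
Expand and rearrange: v² - 13v + 30 = 0.
Solving gives v = 10 or v = 3.
Check each candidate in the original equation:
  v = 10: √(25) = 5, while v - 5 = 5 — valid.
  v = 3: √(4) = 2, while v - 5 = -2 — extraneous.

v = 10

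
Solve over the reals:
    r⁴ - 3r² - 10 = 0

Let u = r². The equation becomes u² - 3u - 10 = 0.
Factor: (u + 2)(u - 5) = 0, so u = -2 or u = 5.
r² = -2 < 0 has no real solution.
r² = 5 gives r = ±√(5) ≈ ±2.2361.

r = -2.2361 or r = 2.2361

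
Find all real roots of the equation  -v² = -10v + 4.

v = 0.4174 or v = 9.5826

Rearrange to standard form: -v² + 10v - 4 = 0.
Discriminant: (10)² − 4·(-1)·(-4) = 84.
Quadratic formula: v = (-10 ± √84) / (-2).
So v = 5 - √(21) ≈ 0.4174 or v = √(21) + 5 ≈ 9.5826.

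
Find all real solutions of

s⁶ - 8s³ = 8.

s = -0.9651 or s = 2.0723

Let u = s³. The equation becomes u² - 8u - 8 = 0.
By the quadratic formula, u = 4 + 2·√(6) or u = 4 - 2·√(6).
s³ = 4 + 2·√(6) gives s = ∛(4 + 2·√(6)) ≈ 2.0723.
s³ = 4 - 2·√(6) gives s = -∛(-4 + 2·√(6)) ≈ -0.9651.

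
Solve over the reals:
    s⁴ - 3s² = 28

Let u = s². The equation becomes u² - 3u - 28 = 0.
Factor: (u - 7)(u + 4) = 0, so u = 7 or u = -4.
s² = 7 gives s = ±√(7) ≈ ±2.6458.
s² = -4 < 0 has no real solution.

s = -2.6458 or s = 2.6458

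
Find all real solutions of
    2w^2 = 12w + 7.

Rearrange to standard form: 2w^2 - 12w - 7 = 0.
Discriminant: (-12)^2 - 4*2*(-7) = 200.
Quadratic formula: w = (12 +/- sqrt(200)) / 4.
So w = 3 + 5*sqrt(2)/2 ~= 6.5355 or w = 3 - 5*sqrt(2)/2 ~= -0.5355.

w = -0.5355 or w = 6.5355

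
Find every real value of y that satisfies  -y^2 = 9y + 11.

y = -7.5414 or y = -1.4586

Rearrange to standard form: -y^2 - 9y - 11 = 0.
Discriminant: (-9)^2 - 4*(-1)*(-11) = 37.
Quadratic formula: y = (9 +/- sqrt(37)) / (-2).
So y = -9/2 - sqrt(37)/2 ~= -7.5414 or y = -9/2 + sqrt(37)/2 ~= -1.4586.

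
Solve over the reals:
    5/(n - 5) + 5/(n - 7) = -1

Multiply both sides by (n - 5)(n - 7):
5(n - 7) + 5(n - 5) = -(n - 5)(n - 7).
Expand and collect terms: -n² + 2n + 25 = 0.
By the quadratic formula, n = (-2 ± √104) / -2, so n ≈ -4.099 or n ≈ 6.099.
Neither value makes a denominator zero (n ≠ 5, n ≠ 7), so both are valid.

n = -4.099 or n = 6.099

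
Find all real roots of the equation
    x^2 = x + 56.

x = -7 or x = 8

Bring every term to one side: x^2 - x - 56 = 0.
Factor: (x + 7)(x - 8) = 0.
So x = -7 or x = 8.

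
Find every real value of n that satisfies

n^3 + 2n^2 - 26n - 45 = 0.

n = -5.3028 or n = -1.6972 or n = 5

Possible rational roots are divisors of -45. Testing n = 5 gives 0, so (n - 5) is a factor.
Divide: n^3 + 2n^2 - 26n - 45 = (n - 5)(n^2 + 7n + 9).
Apply the quadratic formula to n^2 + 7n + 9 = 0: n = (-7 +/- sqrt(13))/2, i.e. n ~= -1.6972 or n ~= -5.3028.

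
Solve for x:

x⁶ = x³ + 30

x = -1.71 or x = 1.8171

Let u = x³. The equation becomes u² - u - 30 = 0.
Factor: (u + 5)(u - 6) = 0, so u = -5 or u = 6.
x³ = -5 gives x = -∛(5) ≈ -1.71.
x³ = 6 gives x = ∛(6) ≈ 1.8171.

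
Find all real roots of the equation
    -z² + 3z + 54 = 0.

Factor: -1(z - 9)(z + 6) = 0.
So z = 9 or z = -6.

z = -6 or z = 9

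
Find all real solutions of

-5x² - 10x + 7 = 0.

x = -2.5492 or x = 0.5492

Discriminant: (-10)² − 4·(-5)·7 = 240.
Quadratic formula: x = (10 ± √240) / (-10).
So x = -2·√(15)/5 - 1 ≈ -2.5492 or x = -1 + 2·√(15)/5 ≈ 0.5492.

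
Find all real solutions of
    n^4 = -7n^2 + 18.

n = -1.4142 or n = 1.4142

Let u = n^2. The equation becomes u^2 + 7u - 18 = 0.
Factor: (u + 9)(u - 2) = 0, so u = -9 or u = 2.
n^2 = -9 < 0 has no real solution.
n^2 = 2 gives n = +/-sqrt(2) ~= +/-1.4142.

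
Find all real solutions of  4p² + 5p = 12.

Rearrange to standard form: 4p² + 5p - 12 = 0.
Discriminant: (5)² − 4·4·(-12) = 217.
Quadratic formula: p = (-5 ± √217) / 8.
So p = -5/8 + √(217)/8 ≈ 1.2164 or p = -√(217)/8 - 5/8 ≈ -2.4664.

p = -2.4664 or p = 1.2164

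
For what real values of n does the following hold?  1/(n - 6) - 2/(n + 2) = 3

n = -2.6419 or n = 6.3086

Multiply both sides by (n - 6)(n + 2):
(n + 2) - 2(n - 6) = 3(n - 6)(n + 2).
Expand and collect terms: 3n^2 - 11n - 50 = 0.
By the quadratic formula, n = (11 +/- sqrt(721)) / 6, so n ~= 6.3086 or n ~= -2.6419.
Neither value makes a denominator zero (n != 6, n != -2), so both are valid.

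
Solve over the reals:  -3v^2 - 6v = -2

Rearrange to standard form: -3v^2 - 6v + 2 = 0.
Discriminant: (-6)^2 - 4*(-3)*2 = 60.
Quadratic formula: v = (6 +/- sqrt(60)) / (-6).
So v = -sqrt(15)/3 - 1 ~= -2.291 or v = -1 + sqrt(15)/3 ~= 0.291.

v = -2.291 or v = 0.291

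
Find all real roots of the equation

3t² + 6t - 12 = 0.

Discriminant: (6)² − 4·3·(-12) = 180.
Quadratic formula: t = (-6 ± √180) / 6.
So t = -1 + √(5) ≈ 1.2361 or t = -√(5) - 1 ≈ -3.2361.

t = -3.2361 or t = 1.2361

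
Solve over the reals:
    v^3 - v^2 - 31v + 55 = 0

v = -5.873 or v = 1.873 or v = 5

Possible rational roots are divisors of 55. Testing v = 5 gives 0, so (v - 5) is a factor.
Divide: v^3 - v^2 - 31v + 55 = (v - 5)(v^2 + 4v - 11).
Apply the quadratic formula to v^2 + 4v - 11 = 0: v = (-4 +/- sqrt(60))/2, i.e. v ~= 1.873 or v ~= -5.873.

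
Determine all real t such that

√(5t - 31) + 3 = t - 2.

Isolate the radical: √(5t - 31) = t - 5.
Square both sides: 5t - 31 = (t - 5)².
Expand and rearrange: t² - 15t + 56 = 0.
Solving gives t = 8 or t = 7.
Check each candidate in the original equation:
  t = 8: √(9) = 3, while t - 5 = 3 — valid.
  t = 7: √(4) = 2, while t - 5 = 2 — valid.

t = 7 or t = 8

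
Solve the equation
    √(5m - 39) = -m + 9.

Square both sides: 5m - 39 = (-m + 9)².
Expand and rearrange: m² - 23m + 120 = 0.
Solving gives m = 15 or m = 8.
Check each candidate in the original equation:
  m = 15: √(36) = 6, while -m + 9 = -6 — extraneous.
  m = 8: √(1) = 1, while -m + 9 = 1 — valid.

m = 8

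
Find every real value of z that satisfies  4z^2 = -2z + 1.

z = -0.809 or z = 0.309

Rearrange to standard form: 4z^2 + 2z - 1 = 0.
Discriminant: (2)^2 - 4*4*(-1) = 20.
Quadratic formula: z = (-2 +/- sqrt(20)) / 8.
So z = -1/4 + sqrt(5)/4 ~= 0.309 or z = -sqrt(5)/4 - 1/4 ~= -0.809.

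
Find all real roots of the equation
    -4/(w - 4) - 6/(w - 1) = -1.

Multiply both sides by (w - 4)(w - 1):
-4(w - 1) - 6(w - 4) = -(w - 4)(w - 1).
Expand and collect terms: -w² + 15w - 32 = 0.
By the quadratic formula, w = (-15 ± √97) / -2, so w ≈ 2.5756 or w ≈ 12.4244.
Neither value makes a denominator zero (w ≠ 4, w ≠ 1), so both are valid.

w = 2.5756 or w = 12.4244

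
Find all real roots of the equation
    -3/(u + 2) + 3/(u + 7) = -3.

Multiply both sides by (u + 2)(u + 7):
-3(u + 7) + 3(u + 2) = -3(u + 2)(u + 7).
Expand and collect terms: -3u² - 27u - 27 = 0.
By the quadratic formula, u = (27 ± √405) / -6, so u ≈ -7.8541 or u ≈ -1.1459.
Neither value makes a denominator zero (u ≠ -2, u ≠ -7), so both are valid.

u = -7.8541 or u = -1.1459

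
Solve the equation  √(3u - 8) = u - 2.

u = 3 or u = 4

Square both sides: 3u - 8 = (u - 2)².
Expand and rearrange: u² - 7u + 12 = 0.
Solving gives u = 4 or u = 3.
Check each candidate in the original equation:
  u = 4: √(4) = 2, while u - 2 = 2 — valid.
  u = 3: √(1) = 1, while u - 2 = 1 — valid.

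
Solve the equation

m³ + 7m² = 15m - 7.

m = -8.7958 or m = 0.7958 or m = 1

Rearrange: m³ + 7m² - 15m + 7 = 0.
Possible rational roots are divisors of 7. Testing m = 1 gives 0, so (m - 1) is a factor.
Divide: m³ + 7m² - 15m + 7 = (m - 1)(m² + 8m - 7).
Apply the quadratic formula to m² + 8m - 7 = 0: m = (-8 ± √92)/2, i.e. m ≈ 0.7958 or m ≈ -8.7958.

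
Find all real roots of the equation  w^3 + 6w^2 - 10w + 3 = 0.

Possible rational roots are divisors of 3. Testing w = 1 gives 0, so (w - 1) is a factor.
Divide: w^3 + 6w^2 - 10w + 3 = (w - 1)(w^2 + 7w - 3).
Apply the quadratic formula to w^2 + 7w - 3 = 0: w = (-7 +/- sqrt(61))/2, i.e. w ~= 0.4051 or w ~= -7.4051.

w = -7.4051 or w = 0.4051 or w = 1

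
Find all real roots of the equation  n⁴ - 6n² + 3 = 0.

n = -2.3344 or n = -0.742 or n = 0.742 or n = 2.3344

Let u = n². The equation becomes u² - 6u + 3 = 0.
By the quadratic formula, u = √(6) + 3 or u = 3 - √(6).
n² = √(6) + 3 gives n = ±√(√(6) + 3) ≈ ±2.3344.
n² = 3 - √(6) gives n = ±√(3 - √(6)) ≈ ±0.742.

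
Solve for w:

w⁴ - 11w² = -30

Let u = w². The equation becomes u² - 11u + 30 = 0.
Factor: (u - 5)(u - 6) = 0, so u = 5 or u = 6.
w² = 5 gives w = ±√(5) ≈ ±2.2361.
w² = 6 gives w = ±√(6) ≈ ±2.4495.

w = -2.4495 or w = -2.2361 or w = 2.2361 or w = 2.4495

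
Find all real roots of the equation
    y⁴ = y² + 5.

y = -1.6707 or y = 1.6707

Let u = y². The equation becomes u² - u - 5 = 0.
By the quadratic formula, u = 1/2 + √(21)/2 or u = 1/2 - √(21)/2.
y² = 1/2 + √(21)/2 gives y = ±√(1/2 + √(21)/2) ≈ ±1.6707.
y² = 1/2 - √(21)/2 < 0 has no real solution.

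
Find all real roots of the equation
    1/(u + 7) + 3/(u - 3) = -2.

u = -7.5826 or u = 1.5826

Multiply both sides by (u + 7)(u - 3):
(u - 3) + 3(u + 7) = -2(u + 7)(u - 3).
Expand and collect terms: -2u² - 12u + 24 = 0.
By the quadratic formula, u = (12 ± √336) / -4, so u ≈ -7.5826 or u ≈ 1.5826.
Neither value makes a denominator zero (u ≠ -7, u ≠ 3), so both are valid.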